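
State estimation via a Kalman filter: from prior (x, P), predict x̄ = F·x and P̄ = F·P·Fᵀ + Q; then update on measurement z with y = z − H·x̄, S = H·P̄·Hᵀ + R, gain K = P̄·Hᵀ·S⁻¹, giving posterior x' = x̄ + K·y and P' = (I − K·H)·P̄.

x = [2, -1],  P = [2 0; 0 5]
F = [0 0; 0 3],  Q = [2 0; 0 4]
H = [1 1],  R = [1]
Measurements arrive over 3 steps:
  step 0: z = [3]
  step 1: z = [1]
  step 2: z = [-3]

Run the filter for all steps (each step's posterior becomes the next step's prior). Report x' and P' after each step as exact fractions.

step 0: x̄ = F·x = [0, -3]
step 0: P̄ = F·P·Fᵀ + Q = [2 0; 0 49]
step 0: y = z − H·x̄ = [6]
step 0: S = H·P̄·Hᵀ + R = [52]
step 0: K = P̄·Hᵀ·S⁻¹ = [1/26; 49/52]
step 0: x' = x̄ + K·y = [3/13, 69/26]
step 0: P' = (I − K·H)·P̄ = [25/13 -49/26; -49/26 147/52]
step 1: x̄ = F·x = [0, 207/26]
step 1: P̄ = F·P·Fᵀ + Q = [2 0; 0 1531/52]
step 1: y = z − H·x̄ = [-181/26]
step 1: S = H·P̄·Hᵀ + R = [1687/52]
step 1: K = P̄·Hᵀ·S⁻¹ = [104/1687; 1531/1687]
step 1: x' = x̄ + K·y = [-724/1687, 2773/1687]
step 1: P' = (I − K·H)·P̄ = [3166/1687 -3062/1687; -3062/1687 4593/1687]
step 2: x̄ = F·x = [0, 8319/1687]
step 2: P̄ = F·P·Fᵀ + Q = [2 0; 0 48085/1687]
step 2: y = z − H·x̄ = [-13380/1687]
step 2: S = H·P̄·Hᵀ + R = [53146/1687]
step 2: K = P̄·Hᵀ·S⁻¹ = [1687/26573; 48085/53146]
step 2: x' = x̄ + K·y = [-13380/26573, -59649/26573]
step 2: P' = (I − K·H)·P̄ = [49772/26573 -48085/26573; -48085/26573 144255/53146]

step 0: x' = [3/13, 69/26], P' = [25/13 -49/26; -49/26 147/52]
step 1: x' = [-724/1687, 2773/1687], P' = [3166/1687 -3062/1687; -3062/1687 4593/1687]
step 2: x' = [-13380/26573, -59649/26573], P' = [49772/26573 -48085/26573; -48085/26573 144255/53146]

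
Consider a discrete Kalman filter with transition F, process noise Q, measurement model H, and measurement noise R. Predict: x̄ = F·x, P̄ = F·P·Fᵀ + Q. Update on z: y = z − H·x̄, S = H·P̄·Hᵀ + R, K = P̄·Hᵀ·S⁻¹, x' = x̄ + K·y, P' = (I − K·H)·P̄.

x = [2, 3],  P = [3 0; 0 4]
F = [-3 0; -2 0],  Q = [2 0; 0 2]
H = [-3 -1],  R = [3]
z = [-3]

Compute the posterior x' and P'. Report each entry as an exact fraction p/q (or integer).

x' = [309/386, 78/193]
P' = [169/386 -96/193; -96/193 390/193]

x̄ = F·x = [-6, -4]
P̄ = F·P·Fᵀ + Q = [29 18; 18 14]
y = z − H·x̄ = [-25]
S = H·P̄·Hᵀ + R = [386]
K = P̄·Hᵀ·S⁻¹ = [-105/386; -34/193]
x' = x̄ + K·y = [309/386, 78/193]
P' = (I − K·H)·P̄ = [169/386 -96/193; -96/193 390/193]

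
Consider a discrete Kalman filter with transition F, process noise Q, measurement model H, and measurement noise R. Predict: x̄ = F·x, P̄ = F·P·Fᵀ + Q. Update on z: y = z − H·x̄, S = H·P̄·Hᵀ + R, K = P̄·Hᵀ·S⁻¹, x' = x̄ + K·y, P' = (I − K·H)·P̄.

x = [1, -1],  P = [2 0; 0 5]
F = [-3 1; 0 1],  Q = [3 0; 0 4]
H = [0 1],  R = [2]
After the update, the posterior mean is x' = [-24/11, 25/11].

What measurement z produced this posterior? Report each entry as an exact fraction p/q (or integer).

z = [3]

x̄ = F·x = [-4, -1]
P̄ = F·P·Fᵀ + Q = [26 5; 5 9]
S = H·P̄·Hᵀ + R = [11]
K = P̄·Hᵀ·S⁻¹ = [5/11; 9/11]
x' − x̄ = [20/11, 36/11] = K·y
y = (KᵀK)⁻¹·Kᵀ·(x' − x̄) = [4]
z = y + H·x̄ = [4] + [-1] = [3]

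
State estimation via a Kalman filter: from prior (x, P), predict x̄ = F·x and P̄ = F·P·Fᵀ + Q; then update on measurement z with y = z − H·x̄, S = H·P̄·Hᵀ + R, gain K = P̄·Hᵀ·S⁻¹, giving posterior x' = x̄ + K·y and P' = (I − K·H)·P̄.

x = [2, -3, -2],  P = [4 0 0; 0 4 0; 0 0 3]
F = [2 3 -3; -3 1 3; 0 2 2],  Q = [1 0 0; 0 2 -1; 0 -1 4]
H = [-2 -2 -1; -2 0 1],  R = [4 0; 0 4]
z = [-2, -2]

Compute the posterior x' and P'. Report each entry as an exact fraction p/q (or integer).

x' = [48151/35171, -29150/35171, 18240/35171]
P' = [94084/35171 -149294/35171 127008/35171; -149294/35171 290570/35171 -245886/35171; 127008/35171 -245886/35171 270604/35171]

x̄ = F·x = [1, -15, -10]
P̄ = F·P·Fᵀ + Q = [80 -39 6; -39 69 25; 6 25 32]
y = z − H·x̄ = [-40, 10]
S = H·P̄·Hᵀ + R = [444 82; 82 332]
K = P̄·Hᵀ·S⁻¹ = [-4147/35171 -15290/35171; -18333/70342 26351/70342; -8212/35171 4147/35171]
x' = x̄ + K·y = [48151/35171, -29150/35171, 18240/35171]
P' = (I − K·H)·P̄ = [94084/35171 -149294/35171 127008/35171; -149294/35171 290570/35171 -245886/35171; 127008/35171 -245886/35171 270604/35171]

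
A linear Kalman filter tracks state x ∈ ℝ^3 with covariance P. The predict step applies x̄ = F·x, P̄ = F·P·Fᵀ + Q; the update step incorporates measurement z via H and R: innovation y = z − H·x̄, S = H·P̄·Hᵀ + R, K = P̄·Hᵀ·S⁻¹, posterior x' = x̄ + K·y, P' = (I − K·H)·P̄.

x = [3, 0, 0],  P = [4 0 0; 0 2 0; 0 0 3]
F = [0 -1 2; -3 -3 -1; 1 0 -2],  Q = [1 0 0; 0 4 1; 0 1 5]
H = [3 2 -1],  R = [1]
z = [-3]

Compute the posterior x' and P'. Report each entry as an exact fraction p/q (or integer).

x' = [1026/493, -2151/493, 273/493]
P' = [4146/493 -7239/493 -2097/493; -7239/493 13944/493 6044/493; -2097/493 6044/493 5864/493]

x̄ = F·x = [0, -9, 3]
P̄ = F·P·Fᵀ + Q = [15 0 -12; 0 61 -5; -12 -5 21]
y = z − H·x̄ = [18]
S = H·P̄·Hᵀ + R = [493]
K = P̄·Hᵀ·S⁻¹ = [57/493; 127/493; -67/493]
x' = x̄ + K·y = [1026/493, -2151/493, 273/493]
P' = (I − K·H)·P̄ = [4146/493 -7239/493 -2097/493; -7239/493 13944/493 6044/493; -2097/493 6044/493 5864/493]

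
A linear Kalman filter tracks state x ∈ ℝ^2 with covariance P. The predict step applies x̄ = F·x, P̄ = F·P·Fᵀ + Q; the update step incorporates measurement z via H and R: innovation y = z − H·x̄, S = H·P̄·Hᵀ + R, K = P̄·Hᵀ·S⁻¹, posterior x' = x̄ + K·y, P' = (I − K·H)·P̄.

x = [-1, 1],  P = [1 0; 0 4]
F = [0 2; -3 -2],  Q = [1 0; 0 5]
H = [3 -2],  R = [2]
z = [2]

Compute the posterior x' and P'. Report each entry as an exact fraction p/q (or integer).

x̄ = F·x = [2, 1]
P̄ = F·P·Fᵀ + Q = [17 -16; -16 30]
y = z − H·x̄ = [-2]
S = H·P̄·Hᵀ + R = [467]
K = P̄·Hᵀ·S⁻¹ = [83/467; -108/467]
x' = x̄ + K·y = [768/467, 683/467]
P' = (I − K·H)·P̄ = [1050/467 1492/467; 1492/467 2346/467]

x' = [768/467, 683/467]
P' = [1050/467 1492/467; 1492/467 2346/467]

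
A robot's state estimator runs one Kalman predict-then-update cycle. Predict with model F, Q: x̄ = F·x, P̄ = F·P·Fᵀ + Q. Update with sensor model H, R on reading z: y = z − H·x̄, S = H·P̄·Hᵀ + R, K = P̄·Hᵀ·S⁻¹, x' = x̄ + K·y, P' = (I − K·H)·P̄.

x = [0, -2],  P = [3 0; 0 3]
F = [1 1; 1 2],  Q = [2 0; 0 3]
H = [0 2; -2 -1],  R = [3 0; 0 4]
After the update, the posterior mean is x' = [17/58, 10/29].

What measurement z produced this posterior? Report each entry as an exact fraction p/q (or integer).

x̄ = F·x = [-2, -4]
P̄ = F·P·Fᵀ + Q = [8 9; 9 18]
S = H·P̄·Hᵀ + R = [75 -72; -72 90]
K = P̄·Hᵀ·S⁻¹ = [-10/87 -193/522; 12/29 -2/29]
x' − x̄ = [133/58, 126/29] = K·y
y = (KᵀK)⁻¹·Kᵀ·(x' − x̄) = [9, -9]
z = y + H·x̄ = [9, -9] + [-8, 8] = [1, -1]

z = [1, -1]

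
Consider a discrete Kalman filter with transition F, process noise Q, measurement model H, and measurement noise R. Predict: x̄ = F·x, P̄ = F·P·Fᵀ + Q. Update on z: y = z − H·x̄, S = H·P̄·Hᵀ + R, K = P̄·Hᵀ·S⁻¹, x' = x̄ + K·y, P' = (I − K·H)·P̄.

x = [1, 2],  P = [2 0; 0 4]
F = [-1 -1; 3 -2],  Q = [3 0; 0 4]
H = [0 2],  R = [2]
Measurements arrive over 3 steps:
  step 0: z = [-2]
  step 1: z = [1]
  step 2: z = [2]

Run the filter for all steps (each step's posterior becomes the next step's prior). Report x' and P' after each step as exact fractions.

step 0: x̄ = F·x = [-3, -1]
step 0: P̄ = F·P·Fᵀ + Q = [9 2; 2 38]
step 0: y = z − H·x̄ = [0]
step 0: S = H·P̄·Hᵀ + R = [154]
step 0: K = P̄·Hᵀ·S⁻¹ = [2/77; 38/77]
step 0: x' = x̄ + K·y = [-3, -1]
step 0: P' = (I − K·H)·P̄ = [685/77 2/77; 2/77 38/77]
step 1: x̄ = F·x = [4, -7]
step 1: P̄ = F·P·Fᵀ + Q = [958/77 -283/11; -283/11 943/11]
step 1: y = z − H·x̄ = [15]
step 1: S = H·P̄·Hᵀ + R = [3794/11]
step 1: K = P̄·Hᵀ·S⁻¹ = [-283/1897; 943/1897]
step 1: x' = x̄ + K·y = [3343/1897, 866/1897]
step 1: P' = (I − K·H)·P̄ = [9040/1897 -283/1897; -283/1897 943/1897]
step 2: x̄ = F·x = [-4209/1897, 8297/1897]
step 2: P̄ = F·P·Fᵀ + Q = [15108/1897 -24951/1897; -24951/1897 96116/1897]
step 2: y = z − H·x̄ = [-12800/1897]
step 2: S = H·P̄·Hᵀ + R = [388258/1897]
step 2: K = P̄·Hᵀ·S⁻¹ = [-24951/194129; 96116/194129]
step 2: x' = x̄ + K·y = [-1836591/1358903, 200529/194129]
step 2: P' = (I − K·H)·P̄ = [6228030/1358903 -24951/194129; -24951/194129 96116/194129]

step 0: x' = [-3, -1], P' = [685/77 2/77; 2/77 38/77]
step 1: x' = [3343/1897, 866/1897], P' = [9040/1897 -283/1897; -283/1897 943/1897]
step 2: x' = [-1836591/1358903, 200529/194129], P' = [6228030/1358903 -24951/194129; -24951/194129 96116/194129]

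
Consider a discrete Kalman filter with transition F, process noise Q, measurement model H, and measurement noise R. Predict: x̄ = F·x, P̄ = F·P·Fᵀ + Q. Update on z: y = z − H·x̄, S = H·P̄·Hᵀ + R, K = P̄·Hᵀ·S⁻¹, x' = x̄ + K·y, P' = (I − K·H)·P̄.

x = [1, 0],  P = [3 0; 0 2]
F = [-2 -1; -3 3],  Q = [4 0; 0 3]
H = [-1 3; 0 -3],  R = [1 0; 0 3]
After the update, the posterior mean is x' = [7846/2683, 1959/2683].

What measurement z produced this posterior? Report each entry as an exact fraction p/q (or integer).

z = [-1, -3]

x̄ = F·x = [-2, -3]
P̄ = F·P·Fᵀ + Q = [18 12; 12 48]
S = H·P̄·Hᵀ + R = [379 -396; -396 435]
K = P̄·Hᵀ·S⁻¹ = [-2142/2683 -2172/2683; 132/2683 -768/2683]
x' − x̄ = [13212/2683, 10008/2683] = K·y
y = (KᵀK)⁻¹·Kᵀ·(x' − x̄) = [6, -12]
z = y + H·x̄ = [6, -12] + [-7, 9] = [-1, -3]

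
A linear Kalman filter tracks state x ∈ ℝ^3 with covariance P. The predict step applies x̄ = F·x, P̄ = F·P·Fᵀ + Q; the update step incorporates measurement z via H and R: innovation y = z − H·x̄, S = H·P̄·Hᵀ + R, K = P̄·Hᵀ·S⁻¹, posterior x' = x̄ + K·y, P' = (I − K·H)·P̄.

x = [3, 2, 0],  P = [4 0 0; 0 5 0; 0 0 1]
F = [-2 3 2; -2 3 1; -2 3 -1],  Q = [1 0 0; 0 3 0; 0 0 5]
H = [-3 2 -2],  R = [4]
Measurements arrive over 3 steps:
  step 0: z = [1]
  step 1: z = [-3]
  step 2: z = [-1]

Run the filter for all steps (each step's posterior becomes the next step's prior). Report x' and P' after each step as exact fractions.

step 0: x̄ = F·x = [0, 0, 0]
step 0: P̄ = F·P·Fᵀ + Q = [66 63 59; 63 65 60; 59 60 67]
step 0: y = z − H·x̄ = [1]
step 0: S = H·P̄·Hᵀ + R = [598]
step 0: K = P̄·Hᵀ·S⁻¹ = [-95/299; -179/598; -191/598]
step 0: x' = x̄ + K·y = [-95/299, -179/598, -191/598]
step 0: P' = (I − K·H)·P̄ = [1684/299 1832/299 -504/299; 1832/299 6829/598 1691/598; -504/299 1691/598 3585/598]
step 1: x̄ = F·x = [-539/598, -174/299, 17/299]
step 1: P̄ = F·P·Fᵀ + Q = [74259/598 29701/299 15442/299; 29701/299 25261/299 13690/299; 15442/299 13690/299 11681/299]
step 1: y = z − H·x̄ = [-2647/598]
step 1: S = H·P̄·Hᵀ + R = [405003/598]
step 1: K = P̄·Hᵀ·S⁻¹ = [-55247/135001; -43974/135001; -84616/405003]
step 1: x' = x̄ + K·y = [122865/135001, 116085/135001, 397573/405003]
step 1: P' = (I − K·H)·P̄ = [1452084/135001 1222466/135001 -845166/135001; 1222466/135001 1704653/135001 -41098/135001; -845166/135001 -41098/135001 3849185/405003]
step 2: x̄ = F·x = [1102721/405003, 705148/405003, -89998/405003]
step 2: P̄ = F·P·Fᵀ + Q = [54048062/405003 41243575/405003 16444607/405003; 41243575/405003 33908285/405003 15592678/405003; 16444607/405003 15592678/405003 15913835/405003]
step 2: y = z − H·x̄ = [1312868/405003]
step 2: S = H·P̄·Hᵀ + R = [265012010/405003]
step 2: K = P̄·Hᵀ·S⁻¹ = [-11254625/26501201; -87099511/265012010; -9995227/53002402]
step 2: x' = x̄ + K·y = [35672807/26501201, 89533322/132506005, -22089372/26501201]
step 2: P' = (I − K·H)·P̄ = [409065404/26501201 278348400/26501201 -312740456/26501201; 278348400/26501201 3456216243/265012010 -108962147/53002402; -312740456/26501201 -108962147/53002402 849249675/53002402]

step 0: x' = [-95/299, -179/598, -191/598], P' = [1684/299 1832/299 -504/299; 1832/299 6829/598 1691/598; -504/299 1691/598 3585/598]
step 1: x' = [122865/135001, 116085/135001, 397573/405003], P' = [1452084/135001 1222466/135001 -845166/135001; 1222466/135001 1704653/135001 -41098/135001; -845166/135001 -41098/135001 3849185/405003]
step 2: x' = [35672807/26501201, 89533322/132506005, -22089372/26501201], P' = [409065404/26501201 278348400/26501201 -312740456/26501201; 278348400/26501201 3456216243/265012010 -108962147/53002402; -312740456/26501201 -108962147/53002402 849249675/53002402]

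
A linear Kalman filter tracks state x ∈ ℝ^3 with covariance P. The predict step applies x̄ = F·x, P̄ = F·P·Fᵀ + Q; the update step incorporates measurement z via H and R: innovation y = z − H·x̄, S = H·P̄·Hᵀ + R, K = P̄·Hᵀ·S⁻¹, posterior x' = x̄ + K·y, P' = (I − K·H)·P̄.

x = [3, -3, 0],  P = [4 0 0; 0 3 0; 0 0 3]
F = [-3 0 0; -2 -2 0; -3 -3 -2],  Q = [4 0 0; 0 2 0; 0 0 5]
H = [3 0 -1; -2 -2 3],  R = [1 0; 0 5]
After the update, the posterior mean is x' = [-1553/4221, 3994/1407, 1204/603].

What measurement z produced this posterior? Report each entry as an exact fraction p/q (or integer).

x̄ = F·x = [-9, 0, 0]
P̄ = F·P·Fᵀ + Q = [40 24 36; 24 30 42; 36 42 80]
S = H·P̄·Hᵀ + R = [225 -144; -144 261]
K = P̄·Hᵀ·S⁻¹ = [2116/4221 844/4221; 386/1407 310/1407; 308/603 364/603]
x' − x̄ = [36436/4221, 3994/1407, 1204/603] = K·y
y = (KᵀK)⁻¹·Kᵀ·(x' − x̄) = [24, -17]
z = y + H·x̄ = [24, -17] + [-27, 18] = [-3, 1]

z = [-3, 1]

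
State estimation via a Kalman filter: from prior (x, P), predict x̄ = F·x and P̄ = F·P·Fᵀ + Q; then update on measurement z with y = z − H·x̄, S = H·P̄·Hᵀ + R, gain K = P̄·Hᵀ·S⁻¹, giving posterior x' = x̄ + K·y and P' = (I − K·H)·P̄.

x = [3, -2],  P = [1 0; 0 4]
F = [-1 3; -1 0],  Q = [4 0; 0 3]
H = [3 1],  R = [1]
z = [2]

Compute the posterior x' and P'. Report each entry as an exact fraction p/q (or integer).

x̄ = F·x = [-9, -3]
P̄ = F·P·Fᵀ + Q = [41 1; 1 4]
y = z − H·x̄ = [32]
S = H·P̄·Hᵀ + R = [380]
K = P̄·Hᵀ·S⁻¹ = [31/95; 7/380]
x' = x̄ + K·y = [137/95, -229/95]
P' = (I − K·H)·P̄ = [51/95 -122/95; -122/95 1471/380]

x' = [137/95, -229/95]
P' = [51/95 -122/95; -122/95 1471/380]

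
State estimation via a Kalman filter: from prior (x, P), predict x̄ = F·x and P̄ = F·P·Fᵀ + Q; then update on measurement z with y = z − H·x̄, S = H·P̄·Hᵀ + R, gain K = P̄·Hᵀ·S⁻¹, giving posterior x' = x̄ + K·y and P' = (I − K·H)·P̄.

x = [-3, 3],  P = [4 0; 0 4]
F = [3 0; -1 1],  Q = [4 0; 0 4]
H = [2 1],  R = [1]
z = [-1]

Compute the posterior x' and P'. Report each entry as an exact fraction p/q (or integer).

x̄ = F·x = [-9, 6]
P̄ = F·P·Fᵀ + Q = [40 -12; -12 12]
y = z − H·x̄ = [11]
S = H·P̄·Hᵀ + R = [125]
K = P̄·Hᵀ·S⁻¹ = [68/125; -12/125]
x' = x̄ + K·y = [-377/125, 618/125]
P' = (I − K·H)·P̄ = [376/125 -684/125; -684/125 1356/125]

x' = [-377/125, 618/125]
P' = [376/125 -684/125; -684/125 1356/125]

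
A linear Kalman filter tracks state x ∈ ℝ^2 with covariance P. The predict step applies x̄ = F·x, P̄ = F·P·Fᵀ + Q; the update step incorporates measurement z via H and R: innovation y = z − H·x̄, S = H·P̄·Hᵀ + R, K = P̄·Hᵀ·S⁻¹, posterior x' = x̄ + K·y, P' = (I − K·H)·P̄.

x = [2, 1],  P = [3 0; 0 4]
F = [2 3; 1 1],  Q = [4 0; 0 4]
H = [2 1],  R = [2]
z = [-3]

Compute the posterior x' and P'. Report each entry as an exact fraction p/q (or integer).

x̄ = F·x = [7, 3]
P̄ = F·P·Fᵀ + Q = [52 18; 18 11]
y = z − H·x̄ = [-20]
S = H·P̄·Hᵀ + R = [293]
K = P̄·Hᵀ·S⁻¹ = [122/293; 47/293]
x' = x̄ + K·y = [-389/293, -61/293]
P' = (I − K·H)·P̄ = [352/293 -460/293; -460/293 1014/293]

x' = [-389/293, -61/293]
P' = [352/293 -460/293; -460/293 1014/293]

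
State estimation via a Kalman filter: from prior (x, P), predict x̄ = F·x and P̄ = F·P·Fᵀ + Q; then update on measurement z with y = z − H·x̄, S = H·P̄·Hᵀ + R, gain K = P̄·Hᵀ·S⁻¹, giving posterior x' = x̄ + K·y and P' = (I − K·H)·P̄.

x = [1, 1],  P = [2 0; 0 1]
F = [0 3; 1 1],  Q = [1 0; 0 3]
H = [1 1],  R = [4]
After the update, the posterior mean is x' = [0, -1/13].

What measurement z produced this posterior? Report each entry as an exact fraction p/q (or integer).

x̄ = F·x = [3, 2]
P̄ = F·P·Fᵀ + Q = [10 3; 3 6]
S = H·P̄·Hᵀ + R = [26]
K = P̄·Hᵀ·S⁻¹ = [1/2; 9/26]
x' − x̄ = [-3, -27/13] = K·y
y = (KᵀK)⁻¹·Kᵀ·(x' − x̄) = [-6]
z = y + H·x̄ = [-6] + [5] = [-1]

z = [-1]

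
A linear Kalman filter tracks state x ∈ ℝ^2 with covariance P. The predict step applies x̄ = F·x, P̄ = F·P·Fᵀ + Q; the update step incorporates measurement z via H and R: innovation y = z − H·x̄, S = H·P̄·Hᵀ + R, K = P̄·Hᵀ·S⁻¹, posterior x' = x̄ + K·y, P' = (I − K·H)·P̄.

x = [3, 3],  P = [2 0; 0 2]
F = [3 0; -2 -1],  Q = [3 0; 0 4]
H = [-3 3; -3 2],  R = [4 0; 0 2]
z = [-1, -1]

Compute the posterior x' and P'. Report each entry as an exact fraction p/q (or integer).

x̄ = F·x = [9, -9]
P̄ = F·P·Fᵀ + Q = [21 -12; -12 14]
y = z − H·x̄ = [53, 44]
S = H·P̄·Hᵀ + R = [535 453; 453 391]
K = P̄·Hᵀ·S⁻¹ = [351/1988 -849/1988; 753/1988 -547/1988]
x' = x̄ + K·y = [-123/284, -293/284]
P' = (I − K·H)·P̄ = [1317/994 1551/994; 1551/994 2053/994]

x' = [-123/284, -293/284]
P' = [1317/994 1551/994; 1551/994 2053/994]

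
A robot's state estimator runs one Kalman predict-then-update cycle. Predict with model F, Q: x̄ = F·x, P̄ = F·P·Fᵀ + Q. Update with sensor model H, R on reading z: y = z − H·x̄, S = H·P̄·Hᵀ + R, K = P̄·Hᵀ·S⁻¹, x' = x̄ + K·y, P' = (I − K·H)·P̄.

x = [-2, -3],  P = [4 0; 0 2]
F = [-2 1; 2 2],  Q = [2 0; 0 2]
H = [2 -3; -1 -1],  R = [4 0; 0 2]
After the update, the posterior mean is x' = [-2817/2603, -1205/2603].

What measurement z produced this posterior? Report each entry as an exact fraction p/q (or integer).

x̄ = F·x = [1, -10]
P̄ = F·P·Fᵀ + Q = [20 -12; -12 26]
S = H·P̄·Hᵀ + R = [462 26; 26 24]
K = P̄·Hᵀ·S⁻¹ = [508/2603 -1418/2603; -521/2603 -954/2603]
x' − x̄ = [-5420/2603, 24825/2603] = K·y
y = (KᵀK)⁻¹·Kᵀ·(x' − x̄) = [-33, -8]
z = y + H·x̄ = [-33, -8] + [32, 9] = [-1, 1]

z = [-1, 1]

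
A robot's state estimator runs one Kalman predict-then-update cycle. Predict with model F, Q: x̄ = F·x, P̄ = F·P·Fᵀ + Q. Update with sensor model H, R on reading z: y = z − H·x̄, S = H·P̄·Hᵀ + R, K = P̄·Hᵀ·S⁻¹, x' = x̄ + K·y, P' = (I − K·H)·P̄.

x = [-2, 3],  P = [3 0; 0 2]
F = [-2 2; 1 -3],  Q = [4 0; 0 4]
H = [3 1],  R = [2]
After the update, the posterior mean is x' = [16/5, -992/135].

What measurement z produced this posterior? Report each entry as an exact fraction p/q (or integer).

x̄ = F·x = [10, -11]
P̄ = F·P·Fᵀ + Q = [24 -18; -18 25]
S = H·P̄·Hᵀ + R = [135]
K = P̄·Hᵀ·S⁻¹ = [2/5; -29/135]
x' − x̄ = [-34/5, 493/135] = K·y
y = (KᵀK)⁻¹·Kᵀ·(x' − x̄) = [-17]
z = y + H·x̄ = [-17] + [19] = [2]

z = [2]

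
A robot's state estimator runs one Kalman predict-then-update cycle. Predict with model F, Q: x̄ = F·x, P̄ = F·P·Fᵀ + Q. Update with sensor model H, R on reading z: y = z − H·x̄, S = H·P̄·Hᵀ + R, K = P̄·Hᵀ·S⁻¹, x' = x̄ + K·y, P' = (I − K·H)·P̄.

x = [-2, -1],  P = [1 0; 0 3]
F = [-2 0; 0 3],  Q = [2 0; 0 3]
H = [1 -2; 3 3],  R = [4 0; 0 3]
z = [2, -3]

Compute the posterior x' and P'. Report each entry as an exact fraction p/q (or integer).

x' = [1028/2711, -3393/2711]
P' = [1452/2711 -900/2711; -900/2711 1230/2711]

x̄ = F·x = [4, -3]
P̄ = F·P·Fᵀ + Q = [6 0; 0 30]
y = z − H·x̄ = [-8, -6]
S = H·P̄·Hᵀ + R = [130 -162; -162 327]
K = P̄·Hᵀ·S⁻¹ = [813/2711 552/2711; -840/2711 330/2711]
x' = x̄ + K·y = [1028/2711, -3393/2711]
P' = (I − K·H)·P̄ = [1452/2711 -900/2711; -900/2711 1230/2711]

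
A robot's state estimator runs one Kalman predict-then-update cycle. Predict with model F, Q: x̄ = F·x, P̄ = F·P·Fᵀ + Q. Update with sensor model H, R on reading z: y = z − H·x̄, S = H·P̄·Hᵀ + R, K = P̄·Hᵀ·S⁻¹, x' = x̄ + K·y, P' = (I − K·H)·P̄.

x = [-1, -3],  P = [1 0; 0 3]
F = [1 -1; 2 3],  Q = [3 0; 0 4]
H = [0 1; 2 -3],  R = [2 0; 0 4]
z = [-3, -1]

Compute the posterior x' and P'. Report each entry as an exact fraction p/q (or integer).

x' = [-2400/893, -1605/893]
P' = [2184/893 1148/893; 1148/893 924/893]

x̄ = F·x = [2, -11]
P̄ = F·P·Fᵀ + Q = [7 -7; -7 35]
y = z − H·x̄ = [8, -38]
S = H·P̄·Hᵀ + R = [37 -119; -119 431]
K = P̄·Hᵀ·S⁻¹ = [574/893 231/893; 462/893 -119/893]
x' = x̄ + K·y = [-2400/893, -1605/893]
P' = (I − K·H)·P̄ = [2184/893 1148/893; 1148/893 924/893]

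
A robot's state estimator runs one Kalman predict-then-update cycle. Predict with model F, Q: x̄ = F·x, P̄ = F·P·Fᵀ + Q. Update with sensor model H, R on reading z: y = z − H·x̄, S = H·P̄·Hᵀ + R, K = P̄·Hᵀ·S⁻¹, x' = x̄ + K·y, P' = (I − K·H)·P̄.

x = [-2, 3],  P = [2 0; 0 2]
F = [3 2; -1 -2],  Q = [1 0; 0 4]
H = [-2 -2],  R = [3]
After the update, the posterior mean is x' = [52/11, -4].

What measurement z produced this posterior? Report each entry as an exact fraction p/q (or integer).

x̄ = F·x = [0, -4]
P̄ = F·P·Fᵀ + Q = [27 -14; -14 14]
S = H·P̄·Hᵀ + R = [55]
K = P̄·Hᵀ·S⁻¹ = [-26/55; 0]
x' − x̄ = [52/11, 0] = K·y
y = (KᵀK)⁻¹·Kᵀ·(x' − x̄) = [-10]
z = y + H·x̄ = [-10] + [8] = [-2]

z = [-2]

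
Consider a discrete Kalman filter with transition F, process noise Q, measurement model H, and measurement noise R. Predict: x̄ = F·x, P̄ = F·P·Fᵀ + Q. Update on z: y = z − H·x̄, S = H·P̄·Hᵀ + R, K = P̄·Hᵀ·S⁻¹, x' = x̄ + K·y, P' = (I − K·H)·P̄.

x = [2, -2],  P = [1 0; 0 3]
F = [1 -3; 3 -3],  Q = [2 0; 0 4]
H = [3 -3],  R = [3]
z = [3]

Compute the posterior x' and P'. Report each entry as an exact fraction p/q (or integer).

x' = [8, 222/31]
P' = [30 30; 30 940/31]

x̄ = F·x = [8, 12]
P̄ = F·P·Fᵀ + Q = [30 30; 30 40]
y = z − H·x̄ = [15]
S = H·P̄·Hᵀ + R = [93]
K = P̄·Hᵀ·S⁻¹ = [0; -10/31]
x' = x̄ + K·y = [8, 222/31]
P' = (I − K·H)·P̄ = [30 30; 30 940/31]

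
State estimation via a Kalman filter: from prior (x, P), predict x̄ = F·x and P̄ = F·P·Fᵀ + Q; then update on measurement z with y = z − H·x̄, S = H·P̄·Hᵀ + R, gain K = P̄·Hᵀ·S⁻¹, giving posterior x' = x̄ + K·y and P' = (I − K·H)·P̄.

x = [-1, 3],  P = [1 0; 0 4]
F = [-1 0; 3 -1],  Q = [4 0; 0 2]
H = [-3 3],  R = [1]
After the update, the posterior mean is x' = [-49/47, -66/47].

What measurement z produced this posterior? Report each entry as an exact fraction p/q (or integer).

x̄ = F·x = [1, -6]
P̄ = F·P·Fᵀ + Q = [5 -3; -3 15]
S = H·P̄·Hᵀ + R = [235]
K = P̄·Hᵀ·S⁻¹ = [-24/235; 54/235]
x' − x̄ = [-96/47, 216/47] = K·y
y = (KᵀK)⁻¹·Kᵀ·(x' − x̄) = [20]
z = y + H·x̄ = [20] + [-21] = [-1]

z = [-1]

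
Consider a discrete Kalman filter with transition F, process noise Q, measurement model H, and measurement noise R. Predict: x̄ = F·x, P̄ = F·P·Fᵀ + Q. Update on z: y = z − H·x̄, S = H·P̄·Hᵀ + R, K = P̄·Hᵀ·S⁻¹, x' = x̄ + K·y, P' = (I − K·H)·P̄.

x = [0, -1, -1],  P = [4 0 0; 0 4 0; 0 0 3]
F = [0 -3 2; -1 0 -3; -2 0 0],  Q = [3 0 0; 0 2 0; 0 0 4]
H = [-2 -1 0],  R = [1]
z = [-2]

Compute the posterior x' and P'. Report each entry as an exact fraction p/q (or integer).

x' = [-43/83, 507/166, -12/83]
P' = [705/83 -1368/83 -336/83; -1368/83 5469/166 676/83; -336/83 676/83 1628/83]

x̄ = F·x = [1, 3, 0]
P̄ = F·P·Fᵀ + Q = [51 -18 0; -18 33 8; 0 8 20]
y = z − H·x̄ = [3]
S = H·P̄·Hᵀ + R = [166]
K = P̄·Hᵀ·S⁻¹ = [-42/83; 3/166; -4/83]
x' = x̄ + K·y = [-43/83, 507/166, -12/83]
P' = (I − K·H)·P̄ = [705/83 -1368/83 -336/83; -1368/83 5469/166 676/83; -336/83 676/83 1628/83]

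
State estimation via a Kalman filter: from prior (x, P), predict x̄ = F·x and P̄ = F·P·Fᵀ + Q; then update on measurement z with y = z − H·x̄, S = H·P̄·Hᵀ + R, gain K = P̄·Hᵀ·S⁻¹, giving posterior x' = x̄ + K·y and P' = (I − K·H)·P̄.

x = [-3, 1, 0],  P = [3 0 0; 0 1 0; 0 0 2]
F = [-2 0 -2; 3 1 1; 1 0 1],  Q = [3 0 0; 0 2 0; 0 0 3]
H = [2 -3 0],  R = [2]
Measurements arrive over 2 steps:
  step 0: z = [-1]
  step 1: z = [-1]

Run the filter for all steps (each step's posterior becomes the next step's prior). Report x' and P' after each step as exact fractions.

step 0: x' = [-134/323, 6/323, 23/646], P' = [1157/323 734/323 -262/323; 734/323 536/323 -157/323; -262/323 -157/323 2359/646]
step 1: x' = [-2082/12065, 12877/60325, 3894/60325], P' = [125735/21717 408046/108585 -201278/108585; 408046/108585 1443614/542925 -644542/542925; -201278/108585 -644542/542925 2250701/542925]

step 0: x̄ = F·x = [6, -8, -3]
step 0: P̄ = F·P·Fᵀ + Q = [23 -22 -10; -22 32 11; -10 11 8]
step 0: y = z − H·x̄ = [-37]
step 0: S = H·P̄·Hᵀ + R = [646]
step 0: K = P̄·Hᵀ·S⁻¹ = [56/323; -70/323; -53/646]
step 0: x' = x̄ + K·y = [-134/323, 6/323, 23/646]
step 0: P' = (I − K·H)·P̄ = [1157/323 734/323 -262/323; 734/323 536/323 -157/323; -262/323 -157/323 2359/646]
step 1: x̄ = F·x = [245/323, -769/646, -245/646]
step 1: P̄ = F·P·Fᵀ + Q = [8219/323 -8359/323 -3625/323; -8359/323 30585/646 8359/646; -3625/323 8359/646 5563/646]
step 1: y = z − H·x̄ = [-207/34]
step 1: S = H·P̄·Hᵀ + R = [28575/34]
step 1: K = P̄·Hᵀ·S⁻¹ = [874/5715; -6589/28575; -2083/28575]
step 1: x' = x̄ + K·y = [-2082/12065, 12877/60325, 3894/60325]
step 1: P' = (I − K·H)·P̄ = [125735/21717 408046/108585 -201278/108585; 408046/108585 1443614/542925 -644542/542925; -201278/108585 -644542/542925 2250701/542925]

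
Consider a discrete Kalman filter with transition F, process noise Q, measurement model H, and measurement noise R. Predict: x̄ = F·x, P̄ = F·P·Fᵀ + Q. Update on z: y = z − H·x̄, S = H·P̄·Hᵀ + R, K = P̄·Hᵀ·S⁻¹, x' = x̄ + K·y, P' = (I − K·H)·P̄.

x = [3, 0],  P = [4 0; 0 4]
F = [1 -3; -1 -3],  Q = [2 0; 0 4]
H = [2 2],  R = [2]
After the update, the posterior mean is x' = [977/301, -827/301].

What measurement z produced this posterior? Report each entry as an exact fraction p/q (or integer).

x̄ = F·x = [3, -3]
P̄ = F·P·Fᵀ + Q = [42 32; 32 44]
S = H·P̄·Hᵀ + R = [602]
K = P̄·Hᵀ·S⁻¹ = [74/301; 76/301]
x' − x̄ = [74/301, 76/301] = K·y
y = (KᵀK)⁻¹·Kᵀ·(x' − x̄) = [1]
z = y + H·x̄ = [1] + [0] = [1]

z = [1]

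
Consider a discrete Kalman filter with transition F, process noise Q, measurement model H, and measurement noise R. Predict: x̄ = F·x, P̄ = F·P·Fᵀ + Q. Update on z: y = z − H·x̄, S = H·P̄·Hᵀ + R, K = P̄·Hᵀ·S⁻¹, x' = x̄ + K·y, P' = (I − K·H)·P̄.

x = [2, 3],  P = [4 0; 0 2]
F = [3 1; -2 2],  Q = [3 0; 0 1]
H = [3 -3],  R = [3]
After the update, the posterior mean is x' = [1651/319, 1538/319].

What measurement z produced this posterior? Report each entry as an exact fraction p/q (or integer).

x̄ = F·x = [9, 2]
P̄ = F·P·Fᵀ + Q = [41 -20; -20 25]
S = H·P̄·Hᵀ + R = [957]
K = P̄·Hᵀ·S⁻¹ = [61/319; -45/319]
x' − x̄ = [-1220/319, 900/319] = K·y
y = (KᵀK)⁻¹·Kᵀ·(x' − x̄) = [-20]
z = y + H·x̄ = [-20] + [21] = [1]

z = [1]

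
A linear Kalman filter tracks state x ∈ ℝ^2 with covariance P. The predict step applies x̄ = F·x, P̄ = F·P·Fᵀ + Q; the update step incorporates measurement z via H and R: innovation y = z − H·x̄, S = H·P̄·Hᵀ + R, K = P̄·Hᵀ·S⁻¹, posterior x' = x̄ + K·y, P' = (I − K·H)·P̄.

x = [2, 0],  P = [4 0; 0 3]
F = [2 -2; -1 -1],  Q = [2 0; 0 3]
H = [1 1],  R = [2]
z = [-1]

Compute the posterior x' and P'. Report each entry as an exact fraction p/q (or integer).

x' = [34/19, -50/19]
P' = [178/19 -150/19; -150/19 158/19]

x̄ = F·x = [4, -2]
P̄ = F·P·Fᵀ + Q = [30 -2; -2 10]
y = z − H·x̄ = [-3]
S = H·P̄·Hᵀ + R = [38]
K = P̄·Hᵀ·S⁻¹ = [14/19; 4/19]
x' = x̄ + K·y = [34/19, -50/19]
P' = (I − K·H)·P̄ = [178/19 -150/19; -150/19 158/19]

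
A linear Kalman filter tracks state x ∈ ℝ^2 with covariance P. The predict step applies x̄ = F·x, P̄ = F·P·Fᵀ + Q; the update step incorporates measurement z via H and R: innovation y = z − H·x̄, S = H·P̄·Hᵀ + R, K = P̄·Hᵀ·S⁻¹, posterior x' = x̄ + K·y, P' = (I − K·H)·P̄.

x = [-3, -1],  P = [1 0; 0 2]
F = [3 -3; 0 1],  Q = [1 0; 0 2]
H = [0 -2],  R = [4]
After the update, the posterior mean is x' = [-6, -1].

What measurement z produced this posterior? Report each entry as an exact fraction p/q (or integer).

z = [2]

x̄ = F·x = [-6, -1]
P̄ = F·P·Fᵀ + Q = [28 -6; -6 4]
S = H·P̄·Hᵀ + R = [20]
K = P̄·Hᵀ·S⁻¹ = [3/5; -2/5]
x' − x̄ = [0, 0] = K·y
y = (KᵀK)⁻¹·Kᵀ·(x' − x̄) = [0]
z = y + H·x̄ = [0] + [2] = [2]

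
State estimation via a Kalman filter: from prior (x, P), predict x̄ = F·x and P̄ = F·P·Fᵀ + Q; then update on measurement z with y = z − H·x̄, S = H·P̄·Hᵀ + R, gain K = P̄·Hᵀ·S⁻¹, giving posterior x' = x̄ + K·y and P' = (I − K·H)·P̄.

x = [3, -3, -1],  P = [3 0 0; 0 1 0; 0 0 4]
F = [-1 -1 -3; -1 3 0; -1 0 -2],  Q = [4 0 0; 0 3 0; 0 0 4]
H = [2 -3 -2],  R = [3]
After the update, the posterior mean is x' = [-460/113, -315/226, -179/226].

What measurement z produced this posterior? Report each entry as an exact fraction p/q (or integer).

x̄ = F·x = [3, -12, -1]
P̄ = F·P·Fᵀ + Q = [44 0 27; 0 15 3; 27 3 23]
S = H·P̄·Hᵀ + R = [226]
K = P̄·Hᵀ·S⁻¹ = [17/113; -51/226; -1/226]
x' − x̄ = [-799/113, 2397/226, 47/226] = K·y
y = (KᵀK)⁻¹·Kᵀ·(x' − x̄) = [-47]
z = y + H·x̄ = [-47] + [44] = [-3]

z = [-3]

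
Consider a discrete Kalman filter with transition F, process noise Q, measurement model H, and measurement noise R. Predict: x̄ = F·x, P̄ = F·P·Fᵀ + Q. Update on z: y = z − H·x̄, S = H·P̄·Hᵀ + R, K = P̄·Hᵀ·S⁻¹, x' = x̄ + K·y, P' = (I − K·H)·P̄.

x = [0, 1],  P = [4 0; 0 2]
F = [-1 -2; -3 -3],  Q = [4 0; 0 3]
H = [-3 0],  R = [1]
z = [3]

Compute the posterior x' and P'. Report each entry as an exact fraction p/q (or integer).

x̄ = F·x = [-2, -3]
P̄ = F·P·Fᵀ + Q = [16 24; 24 57]
y = z − H·x̄ = [-3]
S = H·P̄·Hᵀ + R = [145]
K = P̄·Hᵀ·S⁻¹ = [-48/145; -72/145]
x' = x̄ + K·y = [-146/145, -219/145]
P' = (I − K·H)·P̄ = [16/145 24/145; 24/145 3081/145]

x' = [-146/145, -219/145]
P' = [16/145 24/145; 24/145 3081/145]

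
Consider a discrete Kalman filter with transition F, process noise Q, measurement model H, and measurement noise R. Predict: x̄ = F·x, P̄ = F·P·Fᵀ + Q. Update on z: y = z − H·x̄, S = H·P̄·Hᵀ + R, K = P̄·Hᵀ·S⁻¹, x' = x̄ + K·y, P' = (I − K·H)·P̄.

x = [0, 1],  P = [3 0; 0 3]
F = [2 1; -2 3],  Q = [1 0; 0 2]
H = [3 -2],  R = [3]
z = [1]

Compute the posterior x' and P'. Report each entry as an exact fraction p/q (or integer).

x' = [563/347, 677/347]
P' = [2636/347 3873/347; 3873/347 5946/347]

x̄ = F·x = [1, 3]
P̄ = F·P·Fᵀ + Q = [16 -3; -3 41]
y = z − H·x̄ = [4]
S = H·P̄·Hᵀ + R = [347]
K = P̄·Hᵀ·S⁻¹ = [54/347; -91/347]
x' = x̄ + K·y = [563/347, 677/347]
P' = (I − K·H)·P̄ = [2636/347 3873/347; 3873/347 5946/347]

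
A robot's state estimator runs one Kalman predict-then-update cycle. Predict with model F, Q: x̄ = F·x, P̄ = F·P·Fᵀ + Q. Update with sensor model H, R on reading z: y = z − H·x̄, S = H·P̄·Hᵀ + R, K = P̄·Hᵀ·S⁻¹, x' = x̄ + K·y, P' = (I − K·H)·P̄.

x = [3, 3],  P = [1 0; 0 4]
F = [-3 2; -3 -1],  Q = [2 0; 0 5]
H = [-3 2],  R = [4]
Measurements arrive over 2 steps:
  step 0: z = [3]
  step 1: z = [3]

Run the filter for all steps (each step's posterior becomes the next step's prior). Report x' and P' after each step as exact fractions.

step 0: x̄ = F·x = [-3, -12]
step 0: P̄ = F·P·Fᵀ + Q = [27 1; 1 18]
step 0: y = z − H·x̄ = [18]
step 0: S = H·P̄·Hᵀ + R = [307]
step 0: K = P̄·Hᵀ·S⁻¹ = [-79/307; 33/307]
step 0: x' = x̄ + K·y = [-2343/307, -3090/307]
step 0: P' = (I − K·H)·P̄ = [2048/307 2914/307; 2914/307 4437/307]
step 1: x̄ = F·x = [849/307, 10119/307]
step 1: P̄ = F·P·Fᵀ + Q = [1826/307 816/307; 816/307 41888/307]
step 1: y = z − H·x̄ = [-16770/307]
step 1: S = H·P̄·Hᵀ + R = [175422/307]
step 1: K = P̄·Hᵀ·S⁻¹ = [-641/29237; 3128/6747]
step 1: x' = x̄ + K·y = [8913/2249, 1321/173]
step 1: P' = (I − K·H)·P̄ = [165868/29237 19040/2249; 19040/2249 7072/519]

step 0: x' = [-2343/307, -3090/307], P' = [2048/307 2914/307; 2914/307 4437/307]
step 1: x' = [8913/2249, 1321/173], P' = [165868/29237 19040/2249; 19040/2249 7072/519]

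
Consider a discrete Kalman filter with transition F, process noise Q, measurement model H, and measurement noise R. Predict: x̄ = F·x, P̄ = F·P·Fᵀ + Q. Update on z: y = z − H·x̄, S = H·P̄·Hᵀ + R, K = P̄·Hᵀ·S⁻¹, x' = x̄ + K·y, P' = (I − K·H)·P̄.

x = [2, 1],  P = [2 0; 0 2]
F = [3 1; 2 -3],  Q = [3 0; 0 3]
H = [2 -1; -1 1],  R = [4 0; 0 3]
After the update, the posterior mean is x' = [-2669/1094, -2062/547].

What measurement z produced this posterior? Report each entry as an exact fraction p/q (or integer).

x̄ = F·x = [7, 1]
P̄ = F·P·Fᵀ + Q = [23 6; 6 29]
S = H·P̄·Hᵀ + R = [101 -57; -57 43]
K = P̄·Hᵀ·S⁻¹ = [751/1094 563/1094; 290/547 677/547]
x' − x̄ = [-10327/1094, -2609/547] = K·y
y = (KᵀK)⁻¹·Kᵀ·(x' − x̄) = [-16, 3]
z = y + H·x̄ = [-16, 3] + [13, -6] = [-3, -3]

z = [-3, -3]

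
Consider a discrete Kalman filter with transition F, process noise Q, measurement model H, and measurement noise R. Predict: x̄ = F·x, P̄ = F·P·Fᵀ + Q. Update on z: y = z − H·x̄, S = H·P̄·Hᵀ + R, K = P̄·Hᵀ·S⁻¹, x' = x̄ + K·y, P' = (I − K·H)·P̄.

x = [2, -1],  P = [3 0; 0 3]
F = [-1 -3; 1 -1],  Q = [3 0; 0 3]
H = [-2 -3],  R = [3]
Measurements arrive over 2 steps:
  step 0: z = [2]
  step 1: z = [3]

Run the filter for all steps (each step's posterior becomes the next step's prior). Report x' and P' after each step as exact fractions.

step 0: x' = [-67/24, 119/96], P' = [17/2 -43/8; -43/8 119/32]
step 1: x' = [9697/14351, -21166/14351], P' = [44583/14351 -27621/14351; -27621/14351 21765/14351]

step 0: x̄ = F·x = [1, 3]
step 0: P̄ = F·P·Fᵀ + Q = [33 6; 6 9]
step 0: y = z − H·x̄ = [13]
step 0: S = H·P̄·Hᵀ + R = [288]
step 0: K = P̄·Hᵀ·S⁻¹ = [-7/24; -13/96]
step 0: x' = x̄ + K·y = [-67/24, 119/96]
step 0: P' = (I − K·H)·P̄ = [17/2 -43/8; -43/8 119/32]
step 1: x̄ = F·x = [-89/96, -129/32]
step 1: P̄ = F·P·Fᵀ + Q = [407/32 429/32; 429/32 831/32]
step 1: y = z − H·x̄ = [-1051/96]
step 1: S = H·P̄·Hᵀ + R = [14351/32]
step 1: K = P̄·Hᵀ·S⁻¹ = [-2101/14351; -3351/14351]
step 1: x' = x̄ + K·y = [9697/14351, -21166/14351]
step 1: P' = (I − K·H)·P̄ = [44583/14351 -27621/14351; -27621/14351 21765/14351]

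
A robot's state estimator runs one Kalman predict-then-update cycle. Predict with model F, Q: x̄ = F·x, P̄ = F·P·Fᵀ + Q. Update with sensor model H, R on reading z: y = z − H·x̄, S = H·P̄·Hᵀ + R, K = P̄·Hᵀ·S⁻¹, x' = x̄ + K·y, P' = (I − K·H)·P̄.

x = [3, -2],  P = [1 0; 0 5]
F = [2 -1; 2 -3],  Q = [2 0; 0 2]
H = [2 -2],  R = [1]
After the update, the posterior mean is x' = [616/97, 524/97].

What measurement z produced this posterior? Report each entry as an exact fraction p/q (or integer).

x̄ = F·x = [8, 12]
P̄ = F·P·Fᵀ + Q = [11 19; 19 51]
S = H·P̄·Hᵀ + R = [97]
K = P̄·Hᵀ·S⁻¹ = [-16/97; -64/97]
x' − x̄ = [-160/97, -640/97] = K·y
y = (KᵀK)⁻¹·Kᵀ·(x' − x̄) = [10]
z = y + H·x̄ = [10] + [-8] = [2]

z = [2]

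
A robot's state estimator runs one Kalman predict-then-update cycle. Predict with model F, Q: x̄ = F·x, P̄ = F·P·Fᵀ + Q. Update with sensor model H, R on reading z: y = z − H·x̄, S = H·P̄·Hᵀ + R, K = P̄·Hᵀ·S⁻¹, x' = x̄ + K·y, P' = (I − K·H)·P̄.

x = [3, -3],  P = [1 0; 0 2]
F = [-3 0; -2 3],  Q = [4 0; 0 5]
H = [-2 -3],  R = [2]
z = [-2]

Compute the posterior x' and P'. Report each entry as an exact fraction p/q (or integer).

x̄ = F·x = [-9, -15]
P̄ = F·P·Fᵀ + Q = [13 6; 6 27]
y = z − H·x̄ = [-65]
S = H·P̄·Hᵀ + R = [369]
K = P̄·Hᵀ·S⁻¹ = [-44/369; -31/123]
x' = x̄ + K·y = [-461/369, 170/123]
P' = (I − K·H)·P̄ = [2861/369 -626/123; -626/123 146/41]

x' = [-461/369, 170/123]
P' = [2861/369 -626/123; -626/123 146/41]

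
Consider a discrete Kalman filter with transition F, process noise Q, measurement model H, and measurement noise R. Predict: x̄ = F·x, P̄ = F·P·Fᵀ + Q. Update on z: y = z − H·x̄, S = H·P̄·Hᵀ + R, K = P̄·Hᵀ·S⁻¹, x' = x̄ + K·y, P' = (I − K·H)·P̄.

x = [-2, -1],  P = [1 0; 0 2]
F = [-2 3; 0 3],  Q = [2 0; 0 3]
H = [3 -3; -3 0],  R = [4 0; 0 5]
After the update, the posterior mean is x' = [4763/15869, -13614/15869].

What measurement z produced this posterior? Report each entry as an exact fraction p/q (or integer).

z = [3, -1]

x̄ = F·x = [1, -3]
P̄ = F·P·Fᵀ + Q = [24 18; 18 21]
S = H·P̄·Hᵀ + R = [85 -54; -54 221]
K = P̄·Hᵀ·S⁻¹ = [90/15869 -5148/15869; -4905/15869 -5076/15869]
x' − x̄ = [-11106/15869, 33993/15869] = K·y
y = (KᵀK)⁻¹·Kᵀ·(x' − x̄) = [-9, 2]
z = y + H·x̄ = [-9, 2] + [12, -3] = [3, -1]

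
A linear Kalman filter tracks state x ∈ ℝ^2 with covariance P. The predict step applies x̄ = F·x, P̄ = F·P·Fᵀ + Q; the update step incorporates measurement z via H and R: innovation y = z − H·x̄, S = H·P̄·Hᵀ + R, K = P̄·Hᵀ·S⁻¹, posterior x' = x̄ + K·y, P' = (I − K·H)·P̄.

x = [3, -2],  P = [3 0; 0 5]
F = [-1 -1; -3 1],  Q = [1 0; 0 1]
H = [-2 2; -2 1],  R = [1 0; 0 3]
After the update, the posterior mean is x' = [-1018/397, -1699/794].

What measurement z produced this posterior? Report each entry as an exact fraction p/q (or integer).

z = [1, 3]

x̄ = F·x = [-1, -11]
P̄ = F·P·Fᵀ + Q = [9 4; 4 33]
S = H·P̄·Hᵀ + R = [137 78; 78 56]
K = P̄·Hᵀ·S⁻¹ = [133/397 -569/794; 649/794 -1099/1588]
x' − x̄ = [-621/397, 7035/794] = K·y
y = (KᵀK)⁻¹·Kᵀ·(x' − x̄) = [21, 12]
z = y + H·x̄ = [21, 12] + [-20, -9] = [1, 3]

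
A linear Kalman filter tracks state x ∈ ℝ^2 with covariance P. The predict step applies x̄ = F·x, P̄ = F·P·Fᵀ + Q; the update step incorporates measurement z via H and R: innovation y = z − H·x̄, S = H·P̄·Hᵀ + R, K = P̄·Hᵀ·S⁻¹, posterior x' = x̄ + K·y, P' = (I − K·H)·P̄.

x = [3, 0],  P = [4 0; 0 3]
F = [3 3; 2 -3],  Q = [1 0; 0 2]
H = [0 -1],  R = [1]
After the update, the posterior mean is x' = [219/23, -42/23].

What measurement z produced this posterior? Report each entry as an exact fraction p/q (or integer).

z = [2]

x̄ = F·x = [9, 6]
P̄ = F·P·Fᵀ + Q = [64 -3; -3 45]
S = H·P̄·Hᵀ + R = [46]
K = P̄·Hᵀ·S⁻¹ = [3/46; -45/46]
x' − x̄ = [12/23, -180/23] = K·y
y = (KᵀK)⁻¹·Kᵀ·(x' − x̄) = [8]
z = y + H·x̄ = [8] + [-6] = [2]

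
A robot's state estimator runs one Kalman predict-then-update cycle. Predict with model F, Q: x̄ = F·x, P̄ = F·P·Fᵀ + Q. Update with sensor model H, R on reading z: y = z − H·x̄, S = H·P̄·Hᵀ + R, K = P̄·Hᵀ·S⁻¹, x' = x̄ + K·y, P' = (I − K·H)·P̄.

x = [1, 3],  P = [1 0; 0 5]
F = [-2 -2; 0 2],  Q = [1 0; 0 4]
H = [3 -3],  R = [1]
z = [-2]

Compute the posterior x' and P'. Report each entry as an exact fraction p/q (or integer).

x' = [-508/401, -234/401]
P' = [1825/802 890/401; 890/401 912/401]

x̄ = F·x = [-8, 6]
P̄ = F·P·Fᵀ + Q = [25 -20; -20 24]
y = z − H·x̄ = [40]
S = H·P̄·Hᵀ + R = [802]
K = P̄·Hᵀ·S⁻¹ = [135/802; -66/401]
x' = x̄ + K·y = [-508/401, -234/401]
P' = (I − K·H)·P̄ = [1825/802 890/401; 890/401 912/401]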